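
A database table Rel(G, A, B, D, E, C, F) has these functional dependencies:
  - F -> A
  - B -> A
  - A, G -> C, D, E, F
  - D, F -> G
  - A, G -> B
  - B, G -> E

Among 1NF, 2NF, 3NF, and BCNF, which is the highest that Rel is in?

3NF

Candidate keys: {A, G}, {B, G}, {D, F}, {F, G}. Prime attributes: {A, B, D, F, G}.
F -> A breaks BCNF: {F}⁺ = {A, F}, so {F} is not a superkey.
Its right-hand attributes {A} are all prime, as are those of every other non-superkey FD — the relation is in 3NF.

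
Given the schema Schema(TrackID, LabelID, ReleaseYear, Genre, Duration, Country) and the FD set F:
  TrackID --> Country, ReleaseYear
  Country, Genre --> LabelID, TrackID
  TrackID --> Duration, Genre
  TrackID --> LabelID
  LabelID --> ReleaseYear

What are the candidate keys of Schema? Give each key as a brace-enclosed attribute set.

{Country, Genre}, {TrackID}

Closure of {TrackID} is {Country, Duration, Genre, LabelID, ReleaseYear, TrackID}, the whole schema; {TrackID} is a candidate key.
Closure of {Country, Genre} is {Country, Duration, Genre, LabelID, ReleaseYear, TrackID}, the whole schema; {Country, Genre} is a candidate key.
Any other superkey properly contains one of these, so there are no further candidate keys.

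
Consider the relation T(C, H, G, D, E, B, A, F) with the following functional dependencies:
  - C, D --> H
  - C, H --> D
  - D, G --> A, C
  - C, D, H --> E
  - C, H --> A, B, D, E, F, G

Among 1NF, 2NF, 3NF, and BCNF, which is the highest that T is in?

Candidate keys: {C, D}, {C, H}, {D, G}. Prime attributes: {C, D, G, H}.
The left-hand side of every FD is a superkey, so BCNF is satisfied.

BCNF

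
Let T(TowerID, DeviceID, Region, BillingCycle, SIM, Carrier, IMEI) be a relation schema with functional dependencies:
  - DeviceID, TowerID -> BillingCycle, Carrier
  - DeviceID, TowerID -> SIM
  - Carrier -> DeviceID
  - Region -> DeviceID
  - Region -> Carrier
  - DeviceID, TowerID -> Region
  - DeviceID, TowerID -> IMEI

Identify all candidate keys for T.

{Carrier, TowerID}, {DeviceID, TowerID}, {Region, TowerID}

{TowerID} never appears on the right of any FD, so every key must include it.
{Carrier, TowerID} is a candidate key since {Carrier, TowerID}⁺ = {BillingCycle, Carrier, DeviceID, IMEI, Region, SIM, TowerID} covers every attribute.
{DeviceID, TowerID} is a candidate key since {DeviceID, TowerID}⁺ = {BillingCycle, Carrier, DeviceID, IMEI, Region, SIM, TowerID} covers every attribute.
{Region, TowerID} is a candidate key since {Region, TowerID}⁺ = {BillingCycle, Carrier, DeviceID, IMEI, Region, SIM, TowerID} covers every attribute.
These are minimal and exhaustive — every other superkey contains one of them.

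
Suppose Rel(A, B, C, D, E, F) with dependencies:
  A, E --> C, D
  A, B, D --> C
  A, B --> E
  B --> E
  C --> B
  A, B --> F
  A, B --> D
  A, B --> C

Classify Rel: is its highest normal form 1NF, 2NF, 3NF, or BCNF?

3NF

Candidate keys: {A, B}, {A, C}, {A, E}. Prime attributes: {A, B, C, E}.
For B --> E we have {B}⁺ = {B, E}; {B} is not a superkey, so BCNF fails.
Since {E} ⊆ prime attributes and every other non-superkey FD also has a prime right side, the schema is in 3NF.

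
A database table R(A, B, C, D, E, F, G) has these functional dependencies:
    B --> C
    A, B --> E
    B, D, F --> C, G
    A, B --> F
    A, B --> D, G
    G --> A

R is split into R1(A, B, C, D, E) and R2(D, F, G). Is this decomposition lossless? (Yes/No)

R1 ∩ R2 = {D}; its closure under F is {D}.
The closure covers neither R1 nor R2 entirely; the join is not lossless.

No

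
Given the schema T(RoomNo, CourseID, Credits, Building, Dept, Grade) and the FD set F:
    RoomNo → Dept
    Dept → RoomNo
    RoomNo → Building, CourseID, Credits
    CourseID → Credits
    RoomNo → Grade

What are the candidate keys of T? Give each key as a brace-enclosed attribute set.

{Dept}, {RoomNo}

{Dept}⁺ = {Building, CourseID, Credits, Dept, Grade, RoomNo} — all of the relation — so {Dept} is a candidate key.
{RoomNo}⁺ = {Building, CourseID, Credits, Dept, Grade, RoomNo} — all of the relation — so {RoomNo} is a candidate key.
No proper subset of any of these is a key, and no other minimal superkey exists.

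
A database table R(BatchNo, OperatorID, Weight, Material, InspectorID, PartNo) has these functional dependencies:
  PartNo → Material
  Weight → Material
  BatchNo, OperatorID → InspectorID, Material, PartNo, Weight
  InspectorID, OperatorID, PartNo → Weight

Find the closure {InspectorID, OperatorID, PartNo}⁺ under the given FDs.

{InspectorID, Material, OperatorID, PartNo, Weight}

Start with {InspectorID, OperatorID, PartNo}.
PartNo → Material applies; add {Material} → now {InspectorID, Material, OperatorID, PartNo}.
InspectorID, OperatorID, PartNo → Weight applies; add {Weight} → now {InspectorID, Material, OperatorID, PartNo, Weight}.
No further FD applies.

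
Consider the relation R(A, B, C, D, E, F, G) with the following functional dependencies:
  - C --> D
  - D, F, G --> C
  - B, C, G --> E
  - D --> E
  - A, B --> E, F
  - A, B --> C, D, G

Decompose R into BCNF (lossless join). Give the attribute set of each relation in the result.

{A, B, C, F, G}; {C, D}; {D, E}

Candidate key of the original relation: {A, B}.
In {A, B, C, D, E, F, G}, {C} is not a superkey ({C}⁺ restricted to this set is {C, D, E}), so split on C --> D, E into {C, D, E} and {A, B, C, F, G}.
In {C, D, E}, {D} is not a superkey ({D}⁺ restricted to this set is {D, E}), so split on D --> E into {D, E} and {C, D}.
{D, E} is in BCNF.
{C, D} is in BCNF.
{A, B, C, F, G} is in BCNF.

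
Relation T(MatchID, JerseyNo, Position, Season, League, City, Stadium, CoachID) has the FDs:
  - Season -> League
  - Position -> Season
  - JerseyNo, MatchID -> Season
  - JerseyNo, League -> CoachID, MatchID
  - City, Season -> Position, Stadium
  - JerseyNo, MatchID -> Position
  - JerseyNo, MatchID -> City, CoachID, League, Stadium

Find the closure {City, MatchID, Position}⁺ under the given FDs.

Start with {City, MatchID, Position}.
Position -> Season applies; add {Season} → now {City, MatchID, Position, Season}.
City, Season -> Position, Stadium applies; add {Stadium} → now {City, MatchID, Position, Season, Stadium}.
Season -> League applies; add {League} → now {City, League, MatchID, Position, Season, Stadium}.
No further FD applies.

{City, League, MatchID, Position, Season, Stadium}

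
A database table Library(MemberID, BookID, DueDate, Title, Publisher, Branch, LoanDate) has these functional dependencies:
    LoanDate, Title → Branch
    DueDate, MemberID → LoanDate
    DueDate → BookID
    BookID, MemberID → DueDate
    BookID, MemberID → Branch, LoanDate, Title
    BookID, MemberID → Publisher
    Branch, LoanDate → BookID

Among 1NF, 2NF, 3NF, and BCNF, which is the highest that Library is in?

3NF

Candidate keys: {BookID, MemberID}, {Branch, LoanDate, MemberID}, {DueDate, MemberID}, {LoanDate, MemberID, Title}. Prime attributes: {BookID, Branch, DueDate, LoanDate, MemberID, Title}.
LoanDate, Title → Branch: {LoanDate, Title}⁺ = {BookID, Branch, LoanDate, Title}, which is not all of the attributes, so the left side is not a superkey — BCNF is violated.
Since {Branch} ⊆ prime attributes and every other non-superkey FD also has a prime right side, the schema is in 3NF.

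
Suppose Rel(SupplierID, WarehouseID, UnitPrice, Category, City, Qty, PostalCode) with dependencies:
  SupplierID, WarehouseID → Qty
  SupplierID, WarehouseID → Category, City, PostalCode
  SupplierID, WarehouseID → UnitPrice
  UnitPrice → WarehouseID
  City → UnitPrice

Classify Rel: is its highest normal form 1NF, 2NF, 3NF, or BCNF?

3NF

Candidate keys: {City, SupplierID}, {SupplierID, UnitPrice}, {SupplierID, WarehouseID}. Prime attributes: {City, SupplierID, UnitPrice, WarehouseID}.
UnitPrice → WarehouseID breaks BCNF: {UnitPrice}⁺ = {UnitPrice, WarehouseID}, so {UnitPrice} is not a superkey.
Since {WarehouseID} ⊆ prime attributes and every other non-superkey FD also has a prime right side, the schema is in 3NF.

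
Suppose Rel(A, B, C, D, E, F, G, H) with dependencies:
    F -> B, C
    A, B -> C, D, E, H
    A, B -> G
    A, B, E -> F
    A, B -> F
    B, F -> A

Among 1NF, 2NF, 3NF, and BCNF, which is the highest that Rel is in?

BCNF

Candidate keys: {A, B}, {F}. Prime attributes: {A, B, F}.
Every FD has a superkey on the left, so the relation is in BCNF.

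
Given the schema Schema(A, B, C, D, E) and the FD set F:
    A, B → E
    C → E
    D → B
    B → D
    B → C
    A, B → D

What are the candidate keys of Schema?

{A, B}, {A, D}

Attributes never on any right-hand side: {A} — every candidate key must contain it.
{A, B} is a candidate key since {A, B}⁺ = {A, B, C, D, E} covers every attribute.
{A, D} is a candidate key since {A, D}⁺ = {A, B, C, D, E} covers every attribute.
No proper subset of any of these is a key, and no other minimal superkey exists.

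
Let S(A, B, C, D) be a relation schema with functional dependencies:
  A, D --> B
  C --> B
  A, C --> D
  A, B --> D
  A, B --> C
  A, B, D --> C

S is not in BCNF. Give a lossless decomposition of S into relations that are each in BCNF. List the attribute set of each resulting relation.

Candidate keys of the original relation: {A, B}, {A, C}, {A, D}.
{A, B, C, D}: {C} determines {B, C} here but is not a superkey — split on C --> B, giving {B, C} and {A, C, D}.
{B, C}: every determinant is a superkey — BCNF.
{A, C, D}: every determinant is a superkey — BCNF.

{A, C, D}; {B, C}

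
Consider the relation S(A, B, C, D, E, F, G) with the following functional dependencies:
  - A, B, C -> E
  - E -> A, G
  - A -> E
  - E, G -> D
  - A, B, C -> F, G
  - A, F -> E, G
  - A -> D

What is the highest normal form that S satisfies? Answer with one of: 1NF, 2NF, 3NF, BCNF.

Candidate keys: {A, B, C}, {B, C, E}. Prime attributes: {A, B, C, E}.
E -> A, G breaks BCNF: {E}⁺ = {A, D, E, G}, so {E} is not a superkey.
Because {G} is non-prime and the left side of E -> A, G is not a superkey, the relation is not in 3NF.
{A} is a proper subset of the key {A, B, C}, and {A}⁺ contains the non-prime attributes {D, G} — a partial dependency, so 2NF is violated.

1NF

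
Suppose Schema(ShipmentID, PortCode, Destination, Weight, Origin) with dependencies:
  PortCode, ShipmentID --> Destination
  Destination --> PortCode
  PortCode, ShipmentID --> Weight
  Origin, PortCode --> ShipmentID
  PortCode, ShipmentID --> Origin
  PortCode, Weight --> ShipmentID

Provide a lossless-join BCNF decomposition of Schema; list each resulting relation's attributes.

{Destination, Origin, ShipmentID, Weight}; {Destination, PortCode}

Candidate keys of the original relation: {Destination, Origin}, {Destination, ShipmentID}, {Destination, Weight}, {Origin, PortCode}, {PortCode, ShipmentID}, {PortCode, Weight}.
In {Destination, Origin, PortCode, ShipmentID, Weight}, {Destination} is not a superkey ({Destination}⁺ restricted to this set is {Destination, PortCode}), so split on Destination --> PortCode into {Destination, PortCode} and {Destination, Origin, ShipmentID, Weight}.
{Destination, PortCode}: every determinant is a superkey — BCNF.
{Destination, Origin, ShipmentID, Weight}: every determinant is a superkey — BCNF.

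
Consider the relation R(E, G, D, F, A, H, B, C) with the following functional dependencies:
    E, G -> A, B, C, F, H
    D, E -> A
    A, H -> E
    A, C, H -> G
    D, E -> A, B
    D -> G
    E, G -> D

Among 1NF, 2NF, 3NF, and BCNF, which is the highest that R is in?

Candidate keys: {A, C, H}, {A, D, H}, {A, G, H}, {D, E}, {E, G}. Prime attributes: {A, C, D, E, G, H}.
A, H -> E: {A, H}⁺ = {A, E, H}, which is not all of the attributes, so the left side is not a superkey — BCNF is violated.
Since {E} ⊆ prime attributes and every other non-superkey FD also has a prime right side, the schema is in 3NF.

3NF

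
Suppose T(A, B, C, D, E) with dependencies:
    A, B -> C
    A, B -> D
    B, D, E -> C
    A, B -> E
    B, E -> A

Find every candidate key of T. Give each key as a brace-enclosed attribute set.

No FD produces {B}, so it must be in every candidate key.
Closure of {A, B} is {A, B, C, D, E}, the whole schema; {A, B} is a candidate key.
Closure of {B, E} is {A, B, C, D, E}, the whole schema; {B, E} is a candidate key.
These are minimal and exhaustive — every other superkey contains one of them.

{A, B}, {B, E}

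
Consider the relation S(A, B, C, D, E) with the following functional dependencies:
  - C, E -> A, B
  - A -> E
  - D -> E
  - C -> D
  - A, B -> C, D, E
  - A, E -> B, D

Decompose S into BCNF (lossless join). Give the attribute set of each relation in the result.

Candidate keys of the original relation: {A}, {C}.
In {A, B, C, D, E}, {D} is not a superkey ({D}⁺ restricted to this set is {D, E}), so split on D -> E into {D, E} and {A, B, C, D}.
{D, E} has no BCNF violation.
{A, B, C, D} has no BCNF violation.

{A, B, C, D}; {D, E}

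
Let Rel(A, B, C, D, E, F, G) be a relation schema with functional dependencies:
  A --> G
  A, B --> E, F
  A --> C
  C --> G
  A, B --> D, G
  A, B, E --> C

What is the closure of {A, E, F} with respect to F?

{A, C, E, F, G}

Start with {A, E, F}.
A --> G applies; add {G} → now {A, E, F, G}.
A --> C applies; add {C} → now {A, C, E, F, G}.
No further FD applies.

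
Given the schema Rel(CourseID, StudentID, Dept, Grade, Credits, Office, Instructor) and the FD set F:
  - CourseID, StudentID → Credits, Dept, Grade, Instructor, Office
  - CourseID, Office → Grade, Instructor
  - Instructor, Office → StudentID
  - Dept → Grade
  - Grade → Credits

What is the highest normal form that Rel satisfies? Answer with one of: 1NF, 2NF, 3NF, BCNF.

2NF

Candidate keys: {CourseID, Office}, {CourseID, StudentID}. Prime attributes: {CourseID, Office, StudentID}.
Instructor, Office → StudentID breaks BCNF: {Instructor, Office}⁺ = {Instructor, Office, StudentID}, so {Instructor, Office} is not a superkey.
Dept → Grade determines the non-prime attribute {Grade} from a non-superkey — 3NF is violated.
No non-prime attribute depends on a proper subset of any candidate key, so 2NF holds.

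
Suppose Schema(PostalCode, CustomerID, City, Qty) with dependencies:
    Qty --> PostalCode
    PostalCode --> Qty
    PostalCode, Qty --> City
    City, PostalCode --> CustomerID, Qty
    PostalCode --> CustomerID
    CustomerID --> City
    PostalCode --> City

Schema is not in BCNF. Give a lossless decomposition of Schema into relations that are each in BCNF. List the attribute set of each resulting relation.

Candidate keys of the original relation: {PostalCode}, {Qty}.
Within {City, CustomerID, PostalCode, Qty}: {CustomerID}⁺ ∩ {City, CustomerID, PostalCode, Qty} = {City, CustomerID}, not the whole set, so CustomerID --> City violates BCNF; decompose into {City, CustomerID} and {CustomerID, PostalCode, Qty}.
{City, CustomerID} is in BCNF.
{CustomerID, PostalCode, Qty} is in BCNF.

{City, CustomerID}; {CustomerID, PostalCode, Qty}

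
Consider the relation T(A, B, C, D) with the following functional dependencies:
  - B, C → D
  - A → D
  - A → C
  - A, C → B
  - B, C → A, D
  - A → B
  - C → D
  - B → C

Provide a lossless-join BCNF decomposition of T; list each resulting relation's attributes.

{A, B, C}; {C, D}

Candidate keys of the original relation: {A}, {B}.
{A, B, C, D}: {C} determines {C, D} here but is not a superkey — split on C → D, giving {C, D} and {A, B, C}.
{C, D} is in BCNF.
{A, B, C} is in BCNF.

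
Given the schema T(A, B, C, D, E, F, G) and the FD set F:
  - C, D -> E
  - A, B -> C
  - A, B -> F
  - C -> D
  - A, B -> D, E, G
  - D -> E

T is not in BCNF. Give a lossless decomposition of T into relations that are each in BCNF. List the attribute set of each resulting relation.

{A, B, C, F, G}; {C, D}; {D, E}

Candidate key of the original relation: {A, B}.
Within {A, B, C, D, E, F, G}: {C, D}⁺ ∩ {A, B, C, D, E, F, G} = {C, D, E}, not the whole set, so C, D -> E violates BCNF; decompose into {C, D, E} and {A, B, C, D, F, G}.
Within {C, D, E}: {D}⁺ ∩ {C, D, E} = {D, E}, not the whole set, so D -> E violates BCNF; decompose into {D, E} and {C, D}.
{D, E} has no BCNF violation.
{C, D} has no BCNF violation.
Within {A, B, C, D, F, G}: {C}⁺ ∩ {A, B, C, D, F, G} = {C, D}, not the whole set, so C -> D violates BCNF; decompose into {C, D} and {A, B, C, F, G}.
{C, D} has no BCNF violation.
{A, B, C, F, G} has no BCNF violation.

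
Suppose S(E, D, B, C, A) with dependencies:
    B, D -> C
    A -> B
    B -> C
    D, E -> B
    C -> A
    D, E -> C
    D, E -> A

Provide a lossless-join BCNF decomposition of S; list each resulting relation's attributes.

{A, B, C}; {A, D}; {B, D, E}

Candidate key of the original relation: {D, E}.
{A, B, C, D, E}: {B, D} determines {A, B, C, D} here but is not a superkey — split on B, D -> A, C, giving {A, B, C, D} and {B, D, E}.
{A, B, C, D}: {A} determines {A, B, C} here but is not a superkey — split on A -> B, C, giving {A, B, C} and {A, D}.
{A, B, C} has no BCNF violation.
{A, D} has no BCNF violation.
{B, D, E} has no BCNF violation.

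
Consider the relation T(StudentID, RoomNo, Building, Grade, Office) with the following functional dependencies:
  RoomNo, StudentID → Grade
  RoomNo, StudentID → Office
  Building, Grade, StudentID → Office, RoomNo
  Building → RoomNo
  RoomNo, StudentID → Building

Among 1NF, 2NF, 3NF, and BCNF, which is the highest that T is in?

Candidate keys: {Building, StudentID}, {RoomNo, StudentID}. Prime attributes: {Building, RoomNo, StudentID}.
Building → RoomNo: {Building}⁺ = {Building, RoomNo}, which is not all of the attributes, so the left side is not a superkey — BCNF is violated.
Since {RoomNo} ⊆ prime attributes and every other non-superkey FD also has a prime right side, the schema is in 3NF.

3NF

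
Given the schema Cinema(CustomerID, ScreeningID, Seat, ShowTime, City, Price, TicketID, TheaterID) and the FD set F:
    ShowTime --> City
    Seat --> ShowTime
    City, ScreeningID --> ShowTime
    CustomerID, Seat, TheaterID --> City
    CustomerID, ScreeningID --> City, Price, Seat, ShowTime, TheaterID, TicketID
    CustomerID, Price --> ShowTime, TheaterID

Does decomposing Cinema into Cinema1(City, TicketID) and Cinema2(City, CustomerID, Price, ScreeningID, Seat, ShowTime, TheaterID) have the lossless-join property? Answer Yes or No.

No

Cinema1 ∩ Cinema2 = {City}; its closure under F is {City}.
Neither Cinema1 nor Cinema2 is contained in that closure, so the decomposition is lossy.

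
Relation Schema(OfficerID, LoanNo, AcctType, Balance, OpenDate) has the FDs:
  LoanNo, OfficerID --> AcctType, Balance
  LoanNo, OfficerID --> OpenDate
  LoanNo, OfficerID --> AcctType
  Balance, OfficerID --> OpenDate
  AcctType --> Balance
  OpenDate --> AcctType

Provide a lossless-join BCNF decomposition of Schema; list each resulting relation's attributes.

{AcctType, Balance}; {AcctType, OpenDate}; {Balance, LoanNo, OfficerID}; {OfficerID, OpenDate}

Candidate key of the original relation: {LoanNo, OfficerID}.
In {AcctType, Balance, LoanNo, OfficerID, OpenDate}, {Balance, OfficerID} is not a superkey ({Balance, OfficerID}⁺ restricted to this set is {AcctType, Balance, OfficerID, OpenDate}), so split on Balance, OfficerID --> AcctType, OpenDate into {AcctType, Balance, OfficerID, OpenDate} and {Balance, LoanNo, OfficerID}.
In {AcctType, Balance, OfficerID, OpenDate}, {AcctType} is not a superkey ({AcctType}⁺ restricted to this set is {AcctType, Balance}), so split on AcctType --> Balance into {AcctType, Balance} and {AcctType, OfficerID, OpenDate}.
{AcctType, Balance}: every determinant is a superkey — BCNF.
In {AcctType, OfficerID, OpenDate}, {OpenDate} is not a superkey ({OpenDate}⁺ restricted to this set is {AcctType, OpenDate}), so split on OpenDate --> AcctType into {AcctType, OpenDate} and {OfficerID, OpenDate}.
{AcctType, OpenDate}: every determinant is a superkey — BCNF.
{OfficerID, OpenDate}: every determinant is a superkey — BCNF.
{Balance, LoanNo, OfficerID}: every determinant is a superkey — BCNF.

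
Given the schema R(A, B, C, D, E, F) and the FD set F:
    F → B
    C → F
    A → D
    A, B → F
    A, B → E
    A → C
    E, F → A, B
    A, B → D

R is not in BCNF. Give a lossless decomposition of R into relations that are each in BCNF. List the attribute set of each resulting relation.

{A, C, D, E}; {B, F}; {C, F}

Candidate keys of the original relation: {A}, {C, E}, {E, F}.
Within {A, B, C, D, E, F}: {F}⁺ ∩ {A, B, C, D, E, F} = {B, F}, not the whole set, so F → B violates BCNF; decompose into {B, F} and {A, C, D, E, F}.
{B, F}: every determinant is a superkey — BCNF.
Within {A, C, D, E, F}: {C}⁺ ∩ {A, C, D, E, F} = {C, F}, not the whole set, so C → F violates BCNF; decompose into {C, F} and {A, C, D, E}.
{C, F}: every determinant is a superkey — BCNF.
{A, C, D, E}: every determinant is a superkey — BCNF.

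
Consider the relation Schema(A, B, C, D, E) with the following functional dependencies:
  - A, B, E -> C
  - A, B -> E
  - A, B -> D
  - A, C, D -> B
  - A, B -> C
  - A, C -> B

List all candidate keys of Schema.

{A, B}, {A, C}

Attributes never on any right-hand side: {A} — every candidate key must contain it.
Closure of {A, B} is {A, B, C, D, E}, the whole schema; {A, B} is a candidate key.
Closure of {A, C} is {A, B, C, D, E}, the whole schema; {A, C} is a candidate key.
No proper subset of any of these is a key, and no other minimal superkey exists.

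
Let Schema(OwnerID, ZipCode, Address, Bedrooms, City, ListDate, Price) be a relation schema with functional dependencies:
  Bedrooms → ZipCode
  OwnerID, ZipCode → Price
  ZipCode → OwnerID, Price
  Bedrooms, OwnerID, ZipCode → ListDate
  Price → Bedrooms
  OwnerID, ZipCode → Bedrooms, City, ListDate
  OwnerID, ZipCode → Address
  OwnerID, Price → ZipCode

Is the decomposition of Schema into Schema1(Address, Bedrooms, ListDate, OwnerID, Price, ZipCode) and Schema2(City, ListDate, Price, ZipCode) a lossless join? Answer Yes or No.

Yes

Common attributes: {ListDate, Price, ZipCode}; their closure is {Address, Bedrooms, City, ListDate, OwnerID, Price, ZipCode}.
Since Schema1 ⊆ {Address, Bedrooms, City, ListDate, OwnerID, Price, ZipCode}, the intersection is a superkey of Schema1; the decomposition is lossless.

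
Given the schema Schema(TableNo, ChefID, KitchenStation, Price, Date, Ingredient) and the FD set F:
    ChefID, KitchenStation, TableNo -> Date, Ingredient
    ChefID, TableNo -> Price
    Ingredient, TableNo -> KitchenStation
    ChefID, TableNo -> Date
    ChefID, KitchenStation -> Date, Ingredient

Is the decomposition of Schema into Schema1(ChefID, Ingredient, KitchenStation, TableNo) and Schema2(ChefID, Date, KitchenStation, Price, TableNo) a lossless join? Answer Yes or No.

Yes

Common attributes: {ChefID, KitchenStation, TableNo}; their closure is {ChefID, Date, Ingredient, KitchenStation, Price, TableNo}.
Since Schema1 ⊆ {ChefID, Date, Ingredient, KitchenStation, Price, TableNo}, the intersection is a superkey of Schema1; the decomposition is lossless.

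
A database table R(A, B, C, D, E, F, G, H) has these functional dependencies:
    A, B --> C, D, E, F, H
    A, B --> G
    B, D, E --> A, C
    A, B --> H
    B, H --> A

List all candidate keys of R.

{A, B}, {B, D, E}, {B, H}

Attributes never on any right-hand side: {B} — every candidate key must contain it.
{A, B} is a candidate key since {A, B}⁺ = {A, B, C, D, E, F, G, H} covers every attribute.
{B, H} is a candidate key since {B, H}⁺ = {A, B, C, D, E, F, G, H} covers every attribute.
{B, D, E} is a candidate key since {B, D, E}⁺ = {A, B, C, D, E, F, G, H} covers every attribute.
No proper subset of any of these is a key, and no other minimal superkey exists.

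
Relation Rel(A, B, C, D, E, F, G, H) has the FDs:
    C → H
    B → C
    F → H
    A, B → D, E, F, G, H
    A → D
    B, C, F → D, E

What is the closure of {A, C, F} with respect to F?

{A, C, D, F, H}

Start with {A, C, F}.
C → H applies; add {H} → now {A, C, F, H}.
A → D applies; add {D} → now {A, C, D, F, H}.
No further FD applies.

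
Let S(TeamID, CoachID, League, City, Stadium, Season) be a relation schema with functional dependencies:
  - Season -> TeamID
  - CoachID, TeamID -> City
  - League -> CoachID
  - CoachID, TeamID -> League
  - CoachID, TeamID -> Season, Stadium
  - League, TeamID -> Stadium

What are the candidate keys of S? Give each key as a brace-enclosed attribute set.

{CoachID, Season}, {CoachID, TeamID}, {League, Season}, {League, TeamID}

{CoachID, Season}⁺ = {City, CoachID, League, Season, Stadium, TeamID}, which is every attribute, so {CoachID, Season} is a candidate key.
{CoachID, TeamID}⁺ = {City, CoachID, League, Season, Stadium, TeamID}, which is every attribute, so {CoachID, TeamID} is a candidate key.
{League, Season}⁺ = {City, CoachID, League, Season, Stadium, TeamID}, which is every attribute, so {League, Season} is a candidate key.
{League, TeamID}⁺ = {City, CoachID, League, Season, Stadium, TeamID}, which is every attribute, so {League, TeamID} is a candidate key.
Any other superkey properly contains one of these, so there are no further candidate keys.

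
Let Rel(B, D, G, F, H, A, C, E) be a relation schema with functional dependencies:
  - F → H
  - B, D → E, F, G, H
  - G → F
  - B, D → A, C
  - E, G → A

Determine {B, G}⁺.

Start with {B, G}.
G → F applies; add {F} → now {B, F, G}.
F → H applies; add {H} → now {B, F, G, H}.
No further FD applies.

{B, F, G, H}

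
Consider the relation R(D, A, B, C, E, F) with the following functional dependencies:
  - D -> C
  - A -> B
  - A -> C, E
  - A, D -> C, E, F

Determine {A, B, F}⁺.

{A, B, C, E, F}

Start with {A, B, F}.
A -> C, E applies; add {C, E} → now {A, B, C, E, F}.
No further FD applies.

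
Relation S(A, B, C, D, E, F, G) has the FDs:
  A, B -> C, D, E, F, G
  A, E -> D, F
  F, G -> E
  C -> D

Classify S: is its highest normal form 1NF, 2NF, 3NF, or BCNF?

2NF

Candidate key: {A, B}. Prime attributes: {A, B}.
A, E -> D, F: {A, E}⁺ = {A, D, E, F}, which is not all of the attributes, so the left side is not a superkey — BCNF is violated.
A, E -> D, F has non-prime {D, F} on the right and a non-superkey on the left, so 3NF fails.
No proper subset of a key has a non-prime attribute in its closure, so there is no partial dependency; 2NF holds.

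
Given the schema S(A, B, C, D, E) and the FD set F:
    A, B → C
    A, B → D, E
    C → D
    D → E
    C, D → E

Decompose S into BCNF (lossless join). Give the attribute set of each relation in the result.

{A, B, C}; {C, D}; {D, E}

Candidate key of the original relation: {A, B}.
Within {A, B, C, D, E}: {C}⁺ ∩ {A, B, C, D, E} = {C, D, E}, not the whole set, so C → D, E violates BCNF; decompose into {C, D, E} and {A, B, C}.
Within {C, D, E}: {D}⁺ ∩ {C, D, E} = {D, E}, not the whole set, so D → E violates BCNF; decompose into {D, E} and {C, D}.
{D, E}: every determinant is a superkey — BCNF.
{C, D}: every determinant is a superkey — BCNF.
{A, B, C}: every determinant is a superkey — BCNF.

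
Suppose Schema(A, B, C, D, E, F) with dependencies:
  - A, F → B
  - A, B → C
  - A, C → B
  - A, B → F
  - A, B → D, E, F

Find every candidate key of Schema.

{A} never appears on the right of any FD, so every key must include it.
{A, B}⁺ = {A, B, C, D, E, F} — all of the relation — so {A, B} is a candidate key.
{A, C}⁺ = {A, B, C, D, E, F} — all of the relation — so {A, C} is a candidate key.
{A, F}⁺ = {A, B, C, D, E, F} — all of the relation — so {A, F} is a candidate key.
These are minimal and exhaustive — every other superkey contains one of them.

{A, B}, {A, C}, {A, F}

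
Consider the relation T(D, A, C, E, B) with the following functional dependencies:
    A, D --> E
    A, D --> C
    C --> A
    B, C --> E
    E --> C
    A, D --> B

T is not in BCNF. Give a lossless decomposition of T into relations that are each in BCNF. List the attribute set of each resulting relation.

{A, C}; {B, C, D}; {B, E}; {C, E}

Candidate keys of the original relation: {A, D}, {C, D}, {D, E}.
Within {A, B, C, D, E}: {C}⁺ ∩ {A, B, C, D, E} = {A, C}, not the whole set, so C --> A violates BCNF; decompose into {A, C} and {B, C, D, E}.
{A, C} has no BCNF violation.
Within {B, C, D, E}: {B, C}⁺ ∩ {B, C, D, E} = {B, C, E}, not the whole set, so B, C --> E violates BCNF; decompose into {B, C, E} and {B, C, D}.
Within {B, C, E}: {E}⁺ ∩ {B, C, E} = {C, E}, not the whole set, so E --> C violates BCNF; decompose into {C, E} and {B, E}.
{C, E} has no BCNF violation.
{B, E} has no BCNF violation.
{B, C, D} has no BCNF violation.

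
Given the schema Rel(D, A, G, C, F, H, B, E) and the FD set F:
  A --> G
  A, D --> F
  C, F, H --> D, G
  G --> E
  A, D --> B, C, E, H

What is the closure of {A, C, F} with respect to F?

{A, C, E, F, G}

Start with {A, C, F}.
A --> G applies; add {G} → now {A, C, F, G}.
G --> E applies; add {E} → now {A, C, E, F, G}.
No further FD applies.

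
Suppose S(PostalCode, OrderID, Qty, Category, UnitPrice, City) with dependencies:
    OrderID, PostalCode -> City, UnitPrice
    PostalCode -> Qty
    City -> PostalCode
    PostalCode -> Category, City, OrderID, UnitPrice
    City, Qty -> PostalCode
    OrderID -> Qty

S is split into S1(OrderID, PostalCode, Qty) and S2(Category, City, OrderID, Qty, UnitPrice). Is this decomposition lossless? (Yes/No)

No

The shared attributes are {OrderID, Qty} and {OrderID, Qty}⁺ = {OrderID, Qty}.
Neither S1 nor S2 is contained in that closure, so the decomposition is lossy.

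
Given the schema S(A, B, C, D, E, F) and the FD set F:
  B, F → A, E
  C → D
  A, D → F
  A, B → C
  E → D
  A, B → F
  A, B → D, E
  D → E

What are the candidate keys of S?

{A, B}, {B, F}

Attributes never on any right-hand side: {B} — every candidate key must contain it.
Closure of {A, B} is {A, B, C, D, E, F}, the whole schema; {A, B} is a candidate key.
Closure of {B, F} is {A, B, C, D, E, F}, the whole schema; {B, F} is a candidate key.
Any other superkey properly contains one of these, so there are no further candidate keys.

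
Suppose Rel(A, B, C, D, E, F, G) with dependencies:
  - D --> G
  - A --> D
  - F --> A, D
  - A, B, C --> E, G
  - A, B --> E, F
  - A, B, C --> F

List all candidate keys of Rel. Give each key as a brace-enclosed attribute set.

No FD produces {B, C}, so they must be in every candidate key.
{A, B, C}⁺ = {A, B, C, D, E, F, G} — all of the relation — so {A, B, C} is a candidate key.
{B, C, F}⁺ = {A, B, C, D, E, F, G} — all of the relation — so {B, C, F} is a candidate key.
Any other superkey properly contains one of these, so there are no further candidate keys.

{A, B, C}, {B, C, F}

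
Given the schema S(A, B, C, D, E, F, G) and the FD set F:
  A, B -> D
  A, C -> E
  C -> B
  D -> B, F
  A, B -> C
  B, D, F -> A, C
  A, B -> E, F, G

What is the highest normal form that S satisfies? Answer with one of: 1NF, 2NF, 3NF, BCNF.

Candidate keys: {A, B}, {A, C}, {D}. Prime attributes: {A, B, C, D}.
C -> B breaks BCNF: {C}⁺ = {B, C}, so {C} is not a superkey.
Its right-hand attributes {B} are all prime, as are those of every other non-superkey FD — the relation is in 3NF.

3NF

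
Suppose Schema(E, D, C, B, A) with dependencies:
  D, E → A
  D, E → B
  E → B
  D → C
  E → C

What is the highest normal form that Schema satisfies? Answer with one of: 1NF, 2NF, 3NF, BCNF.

Candidate key: {D, E}. Prime attributes: {D, E}.
For E → B we have {E}⁺ = {B, C, E}; {E} is not a superkey, so BCNF fails.
E → B determines the non-prime attribute {B} from a non-superkey — 3NF is violated.
Since {D} ⊂ {D, E} and {D}⁺ ⊇ {C} with {C} non-prime, there is a partial dependency; 2NF fails.

1NF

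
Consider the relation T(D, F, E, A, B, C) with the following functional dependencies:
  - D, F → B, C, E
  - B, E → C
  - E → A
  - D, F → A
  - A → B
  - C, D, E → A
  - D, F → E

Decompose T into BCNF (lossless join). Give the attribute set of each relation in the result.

Candidate key of the original relation: {D, F}.
Within {A, B, C, D, E, F}: {B, E}⁺ ∩ {A, B, C, D, E, F} = {A, B, C, E}, not the whole set, so B, E → A, C violates BCNF; decompose into {A, B, C, E} and {B, D, E, F}.
Within {A, B, C, E}: {A}⁺ ∩ {A, B, C, E} = {A, B}, not the whole set, so A → B violates BCNF; decompose into {A, B} and {A, C, E}.
{A, B} is in BCNF.
{A, C, E} is in BCNF.
Within {B, D, E, F}: {E}⁺ ∩ {B, D, E, F} = {B, E}, not the whole set, so E → B violates BCNF; decompose into {B, E} and {D, E, F}.
{B, E} is in BCNF.
{D, E, F} is in BCNF.

{A, B}; {A, C, E}; {B, E}; {D, E, F}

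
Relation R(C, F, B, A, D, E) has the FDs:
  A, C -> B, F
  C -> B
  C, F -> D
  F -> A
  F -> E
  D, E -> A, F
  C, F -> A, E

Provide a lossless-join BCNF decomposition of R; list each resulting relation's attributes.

Candidate keys of the original relation: {A, C}, {C, D, E}, {C, F}.
{A, B, C, D, E, F}: {C} determines {B, C} here but is not a superkey — split on C -> B, giving {B, C} and {A, C, D, E, F}.
{B, C} is in BCNF.
{A, C, D, E, F}: {F} determines {A, E, F} here but is not a superkey — split on F -> A, E, giving {A, E, F} and {C, D, F}.
{A, E, F} is in BCNF.
{C, D, F} is in BCNF.

{A, E, F}; {B, C}; {C, D, F}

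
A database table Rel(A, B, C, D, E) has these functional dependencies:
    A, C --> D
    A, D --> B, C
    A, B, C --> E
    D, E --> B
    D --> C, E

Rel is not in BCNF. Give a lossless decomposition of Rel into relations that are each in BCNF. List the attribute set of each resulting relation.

{A, D}; {B, C, D, E}

Candidate keys of the original relation: {A, C}, {A, D}.
Within {A, B, C, D, E}: {D, E}⁺ ∩ {A, B, C, D, E} = {B, C, D, E}, not the whole set, so D, E --> B, C violates BCNF; decompose into {B, C, D, E} and {A, D, E}.
{B, C, D, E} is in BCNF.
Within {A, D, E}: {D}⁺ ∩ {A, D, E} = {D, E}, not the whole set, so D --> E violates BCNF; decompose into {D, E} and {A, D}.
{D, E} is in BCNF.
{A, D} is in BCNF.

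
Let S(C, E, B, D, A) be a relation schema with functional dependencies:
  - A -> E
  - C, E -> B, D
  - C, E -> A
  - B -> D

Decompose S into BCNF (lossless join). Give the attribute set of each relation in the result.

Candidate keys of the original relation: {A, C}, {C, E}.
{A, B, C, D, E}: {A} determines {A, E} here but is not a superkey — split on A -> E, giving {A, E} and {A, B, C, D}.
{A, E}: every determinant is a superkey — BCNF.
{A, B, C, D}: {B} determines {B, D} here but is not a superkey — split on B -> D, giving {B, D} and {A, B, C}.
{B, D}: every determinant is a superkey — BCNF.
{A, B, C}: every determinant is a superkey — BCNF.

{A, B, C}; {A, E}; {B, D}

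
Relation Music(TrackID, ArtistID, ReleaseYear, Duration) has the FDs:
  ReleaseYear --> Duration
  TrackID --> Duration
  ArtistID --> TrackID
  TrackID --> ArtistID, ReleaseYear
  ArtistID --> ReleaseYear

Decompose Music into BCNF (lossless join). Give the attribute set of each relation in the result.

Candidate keys of the original relation: {ArtistID}, {TrackID}.
Within {ArtistID, Duration, ReleaseYear, TrackID}: {ReleaseYear}⁺ ∩ {ArtistID, Duration, ReleaseYear, TrackID} = {Duration, ReleaseYear}, not the whole set, so ReleaseYear --> Duration violates BCNF; decompose into {Duration, ReleaseYear} and {ArtistID, ReleaseYear, TrackID}.
{Duration, ReleaseYear} is in BCNF.
{ArtistID, ReleaseYear, TrackID} is in BCNF.

{ArtistID, ReleaseYear, TrackID}; {Duration, ReleaseYear}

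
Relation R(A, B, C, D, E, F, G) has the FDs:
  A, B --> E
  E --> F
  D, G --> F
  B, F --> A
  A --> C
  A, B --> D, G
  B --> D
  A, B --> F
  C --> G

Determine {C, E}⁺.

{C, E, F, G}

Start with {C, E}.
E --> F applies; add {F} → now {C, E, F}.
C --> G applies; add {G} → now {C, E, F, G}.
No further FD applies.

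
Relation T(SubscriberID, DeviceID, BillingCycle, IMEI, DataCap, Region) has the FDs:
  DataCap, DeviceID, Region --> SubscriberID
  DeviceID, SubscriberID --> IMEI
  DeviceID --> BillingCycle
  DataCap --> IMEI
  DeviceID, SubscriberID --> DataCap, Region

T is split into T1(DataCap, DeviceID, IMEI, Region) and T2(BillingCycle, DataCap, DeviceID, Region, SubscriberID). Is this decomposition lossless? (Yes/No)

Common attributes: {DataCap, DeviceID, Region}; their closure is {BillingCycle, DataCap, DeviceID, IMEI, Region, SubscriberID}.
T1 is contained in that closure, so T1 ∩ T2 --> T1 holds and the join is lossless.

Yes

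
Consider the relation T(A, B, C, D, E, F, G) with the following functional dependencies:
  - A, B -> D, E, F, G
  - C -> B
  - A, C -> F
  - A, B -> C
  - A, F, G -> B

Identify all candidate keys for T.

{A, B}, {A, C}, {A, F, G}

{A} never appears on the right of any FD, so every key must include it.
{A, B}⁺ = {A, B, C, D, E, F, G} — all of the relation — so {A, B} is a candidate key.
{A, C}⁺ = {A, B, C, D, E, F, G} — all of the relation — so {A, C} is a candidate key.
{A, F, G}⁺ = {A, B, C, D, E, F, G} — all of the relation — so {A, F, G} is a candidate key.
No proper subset of any of these is a key, and no other minimal superkey exists.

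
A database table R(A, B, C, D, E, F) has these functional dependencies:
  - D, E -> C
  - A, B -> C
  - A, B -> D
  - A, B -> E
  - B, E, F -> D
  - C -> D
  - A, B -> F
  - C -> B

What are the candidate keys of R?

{A, B}, {A, C}, {A, D, E}

{A} never appears on the right of any FD, so every key must include it.
{A, B}⁺ = {A, B, C, D, E, F}, which is every attribute, so {A, B} is a candidate key.
{A, C}⁺ = {A, B, C, D, E, F}, which is every attribute, so {A, C} is a candidate key.
{A, D, E}⁺ = {A, B, C, D, E, F}, which is every attribute, so {A, D, E} is a candidate key.
No proper subset of any of these is a key, and no other minimal superkey exists.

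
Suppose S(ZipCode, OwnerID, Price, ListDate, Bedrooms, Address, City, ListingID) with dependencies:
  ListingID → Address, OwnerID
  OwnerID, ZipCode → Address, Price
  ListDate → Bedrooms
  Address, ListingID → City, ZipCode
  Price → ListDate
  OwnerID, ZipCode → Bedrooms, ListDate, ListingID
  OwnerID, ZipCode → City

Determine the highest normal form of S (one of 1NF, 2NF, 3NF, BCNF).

2NF

Candidate keys: {ListingID}, {OwnerID, ZipCode}. Prime attributes: {ListingID, OwnerID, ZipCode}.
ListDate → Bedrooms: {ListDate}⁺ = {Bedrooms, ListDate}, which is not all of the attributes, so the left side is not a superkey — BCNF is violated.
ListDate → Bedrooms has non-prime {Bedrooms} on the right and a non-superkey on the left, so 3NF fails.
No non-prime attribute depends on a proper subset of any candidate key, so 2NF holds.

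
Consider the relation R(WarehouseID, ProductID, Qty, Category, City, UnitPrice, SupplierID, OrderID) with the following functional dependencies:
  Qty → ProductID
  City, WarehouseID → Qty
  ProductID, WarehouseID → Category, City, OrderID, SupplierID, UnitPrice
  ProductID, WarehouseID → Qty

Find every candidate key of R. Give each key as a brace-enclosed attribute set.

{City, WarehouseID}, {ProductID, WarehouseID}, {Qty, WarehouseID}

{WarehouseID} never appears on the right of any FD, so every key must include it.
Closure of {City, WarehouseID} is {Category, City, OrderID, ProductID, Qty, SupplierID, UnitPrice, WarehouseID}, the whole schema; {City, WarehouseID} is a candidate key.
Closure of {ProductID, WarehouseID} is {Category, City, OrderID, ProductID, Qty, SupplierID, UnitPrice, WarehouseID}, the whole schema; {ProductID, WarehouseID} is a candidate key.
Closure of {Qty, WarehouseID} is {Category, City, OrderID, ProductID, Qty, SupplierID, UnitPrice, WarehouseID}, the whole schema; {Qty, WarehouseID} is a candidate key.
These are minimal and exhaustive — every other superkey contains one of them.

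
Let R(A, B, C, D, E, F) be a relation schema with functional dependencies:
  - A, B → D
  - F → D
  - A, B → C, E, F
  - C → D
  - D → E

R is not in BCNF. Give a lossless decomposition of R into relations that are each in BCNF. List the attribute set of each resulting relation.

{A, B, C, F}; {D, E}; {D, F}

Candidate key of the original relation: {A, B}.
Within {A, B, C, D, E, F}: {F}⁺ ∩ {A, B, C, D, E, F} = {D, E, F}, not the whole set, so F → D, E violates BCNF; decompose into {D, E, F} and {A, B, C, F}.
Within {D, E, F}: {D}⁺ ∩ {D, E, F} = {D, E}, not the whole set, so D → E violates BCNF; decompose into {D, E} and {D, F}.
{D, E} has no BCNF violation.
{D, F} has no BCNF violation.
{A, B, C, F} has no BCNF violation.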